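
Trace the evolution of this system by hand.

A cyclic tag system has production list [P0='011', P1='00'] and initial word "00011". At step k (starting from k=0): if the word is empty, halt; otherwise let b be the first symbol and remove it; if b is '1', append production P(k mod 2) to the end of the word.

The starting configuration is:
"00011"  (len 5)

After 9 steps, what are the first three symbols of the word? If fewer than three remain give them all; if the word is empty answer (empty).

101

[0] "00011"  (len 5)
[1] "0011"  (len 4)
[2] "011"  (len 3)
[3] "11"  (len 2)
[4] "100"  (len 3)
[5] "00011"  (len 5)
[6] "0011"  (len 4)
[7] "011"  (len 3)
[8] "11"  (len 2)
[9] "1011"  (len 4)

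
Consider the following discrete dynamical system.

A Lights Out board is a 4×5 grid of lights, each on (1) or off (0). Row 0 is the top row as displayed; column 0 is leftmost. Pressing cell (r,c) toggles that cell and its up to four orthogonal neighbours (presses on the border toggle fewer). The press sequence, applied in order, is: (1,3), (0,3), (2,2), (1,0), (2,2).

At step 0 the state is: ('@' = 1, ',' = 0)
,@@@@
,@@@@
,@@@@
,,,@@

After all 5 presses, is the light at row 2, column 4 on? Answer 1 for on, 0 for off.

0) ,@@@@
,@@@@
,@@@@
,,,@@
1) ,@@,@
,@,,,
,@@,@
,,,@@
2) ,@,@,
,@,@,
,@@,@
,,,@@
3) ,@,@,
,@@@,
,,,@@
,,@@@
4) @@,@,
@,@@,
@,,@@
,,@@@
5) @@,@,
@,,@,
@@@,@
,,,@@

1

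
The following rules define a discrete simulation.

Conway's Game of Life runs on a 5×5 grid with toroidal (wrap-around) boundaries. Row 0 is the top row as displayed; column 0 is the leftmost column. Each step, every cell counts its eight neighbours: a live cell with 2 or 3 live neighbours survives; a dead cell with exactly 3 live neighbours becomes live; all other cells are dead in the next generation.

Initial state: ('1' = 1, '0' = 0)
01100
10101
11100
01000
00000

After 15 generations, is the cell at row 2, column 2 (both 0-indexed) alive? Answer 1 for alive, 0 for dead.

1

t=0: 01100
10101
11100
01000
00000
t=1: 11110
00001
00111
11100
01100
t=2: 10011
00000
00101
10001
00001
t=3: 10011
10000
10011
10001
00000
t=4: 10001
01000
01010
10010
00010
t=5: 10001
01101
11001
00010
10010
t=6: 00100
00100
01001
01110
10010
t=7: 01110
01110
11000
01010
00011
t=8: 11000
00011
10011
01010
11001
t=9: 01110
01110
10000
01010
00001
t=10: 11001
10011
10011
10001
11001
t=11: 00100
00100
01000
00000
00010
t=12: 00110
01100
00000
00000
00000
t=13: 01110
01110
00000
00000
00000
t=14: 01010
01010
00100
00000
00100
t=15: 01010
01010
00100
00000
00100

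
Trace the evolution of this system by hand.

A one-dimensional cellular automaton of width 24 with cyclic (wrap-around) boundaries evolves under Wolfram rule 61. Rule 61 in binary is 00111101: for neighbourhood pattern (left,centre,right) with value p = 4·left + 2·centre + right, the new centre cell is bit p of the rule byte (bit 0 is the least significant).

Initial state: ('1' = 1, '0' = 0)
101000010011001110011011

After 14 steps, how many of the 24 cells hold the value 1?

gen 0: 101000010011001110011011
gen 1: 011111011010101001010110
gen 2: 010000110111111101111101
gen 3: 111110101100000011000011
gen 4: 000001111011111010111010
gen 5: 111101000110000111100111
gen 6: 000011110101110100010100
gen 7: 111010001111001111011111
gen 8: 000111101000101000110000
gen 9: 110100011110111110101111
gen 10: 001111010001100001111000
gen 11: 101000111101011101000111
gen 12: 011110100011110011110100
gen 13: 010001111010001010001111
gen 14: 111101000111101111101000

15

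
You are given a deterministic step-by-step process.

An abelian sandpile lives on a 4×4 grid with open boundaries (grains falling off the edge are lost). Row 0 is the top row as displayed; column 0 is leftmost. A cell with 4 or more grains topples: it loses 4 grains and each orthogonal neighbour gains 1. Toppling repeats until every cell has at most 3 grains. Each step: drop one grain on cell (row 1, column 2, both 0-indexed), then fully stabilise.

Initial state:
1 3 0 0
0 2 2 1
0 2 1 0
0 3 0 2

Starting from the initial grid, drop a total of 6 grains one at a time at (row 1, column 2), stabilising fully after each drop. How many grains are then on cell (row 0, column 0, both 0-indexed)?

step 0: 1 3 0 0
0 2 2 1
0 2 1 0
0 3 0 2
step 1: 1 3 0 0
0 2 3 1
0 2 1 0
0 3 0 2
step 2: 1 3 1 0
0 3 0 2
0 2 2 0
0 3 0 2
step 3: 1 3 1 0
0 3 1 2
0 2 2 0
0 3 0 2
step 4: 1 3 1 0
0 3 2 2
0 2 2 0
0 3 0 2
step 5: 1 3 1 0
0 3 3 2
0 2 2 0
0 3 0 2
step 6: 2 0 3 0
1 1 1 3
0 3 3 0
0 3 0 2

2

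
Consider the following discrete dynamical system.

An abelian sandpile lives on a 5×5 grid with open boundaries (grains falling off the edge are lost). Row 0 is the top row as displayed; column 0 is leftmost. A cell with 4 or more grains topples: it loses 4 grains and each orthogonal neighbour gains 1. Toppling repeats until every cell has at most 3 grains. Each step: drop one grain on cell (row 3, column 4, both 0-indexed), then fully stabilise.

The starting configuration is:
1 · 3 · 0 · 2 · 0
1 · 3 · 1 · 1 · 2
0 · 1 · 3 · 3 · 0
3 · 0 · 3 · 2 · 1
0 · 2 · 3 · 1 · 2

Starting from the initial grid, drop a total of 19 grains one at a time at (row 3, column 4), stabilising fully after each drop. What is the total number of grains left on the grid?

44

[0] 1 · 3 · 0 · 2 · 0
1 · 3 · 1 · 1 · 2
0 · 1 · 3 · 3 · 0
3 · 0 · 3 · 2 · 1
0 · 2 · 3 · 1 · 2
[1] 1 · 3 · 0 · 2 · 0
1 · 3 · 1 · 1 · 2
0 · 1 · 3 · 3 · 0
3 · 0 · 3 · 2 · 2
0 · 2 · 3 · 1 · 2
[2] 1 · 3 · 0 · 2 · 0
1 · 3 · 1 · 1 · 2
0 · 1 · 3 · 3 · 0
3 · 0 · 3 · 2 · 3
0 · 2 · 3 · 1 · 2
[3] 1 · 3 · 0 · 2 · 0
1 · 3 · 1 · 1 · 2
0 · 1 · 3 · 3 · 1
3 · 0 · 3 · 3 · 0
0 · 2 · 3 · 1 · 3
[4] 1 · 3 · 0 · 2 · 0
1 · 3 · 1 · 1 · 2
0 · 1 · 3 · 3 · 1
3 · 0 · 3 · 3 · 1
0 · 2 · 3 · 1 · 3
[5] 1 · 3 · 0 · 2 · 0
1 · 3 · 1 · 1 · 2
0 · 1 · 3 · 3 · 1
3 · 0 · 3 · 3 · 2
0 · 2 · 3 · 1 · 3
[6] 1 · 3 · 0 · 2 · 0
1 · 3 · 1 · 1 · 2
0 · 1 · 3 · 3 · 1
3 · 0 · 3 · 3 · 3
0 · 2 · 3 · 1 · 3
[7] 1 · 3 · 0 · 2 · 0
1 · 3 · 2 · 2 · 2
0 · 2 · 1 · 1 · 3
3 · 1 · 2 · 3 · 2
0 · 3 · 1 · 0 · 1
[8] 1 · 3 · 0 · 2 · 0
1 · 3 · 2 · 2 · 2
0 · 2 · 1 · 1 · 3
3 · 1 · 2 · 3 · 3
0 · 3 · 1 · 0 · 1
[9] 1 · 3 · 0 · 2 · 0
1 · 3 · 2 · 2 · 3
0 · 2 · 1 · 3 · 0
3 · 1 · 3 · 0 · 2
0 · 3 · 1 · 1 · 2
[10] 1 · 3 · 0 · 2 · 0
1 · 3 · 2 · 2 · 3
0 · 2 · 1 · 3 · 0
3 · 1 · 3 · 0 · 3
0 · 3 · 1 · 1 · 2
[11] 1 · 3 · 0 · 2 · 0
1 · 3 · 2 · 2 · 3
0 · 2 · 1 · 3 · 1
3 · 1 · 3 · 1 · 0
0 · 3 · 1 · 1 · 3
[12] 1 · 3 · 0 · 2 · 0
1 · 3 · 2 · 2 · 3
0 · 2 · 1 · 3 · 1
3 · 1 · 3 · 1 · 1
0 · 3 · 1 · 1 · 3
[13] 1 · 3 · 0 · 2 · 0
1 · 3 · 2 · 2 · 3
0 · 2 · 1 · 3 · 1
3 · 1 · 3 · 1 · 2
0 · 3 · 1 · 1 · 3
[14] 1 · 3 · 0 · 2 · 0
1 · 3 · 2 · 2 · 3
0 · 2 · 1 · 3 · 1
3 · 1 · 3 · 1 · 3
0 · 3 · 1 · 1 · 3
[15] 1 · 3 · 0 · 2 · 0
1 · 3 · 2 · 2 · 3
0 · 2 · 1 · 3 · 2
3 · 1 · 3 · 2 · 1
0 · 3 · 1 · 2 · 0
[16] 1 · 3 · 0 · 2 · 0
1 · 3 · 2 · 2 · 3
0 · 2 · 1 · 3 · 2
3 · 1 · 3 · 2 · 2
0 · 3 · 1 · 2 · 0
[17] 1 · 3 · 0 · 2 · 0
1 · 3 · 2 · 2 · 3
0 · 2 · 1 · 3 · 2
3 · 1 · 3 · 2 · 3
0 · 3 · 1 · 2 · 0
[18] 1 · 3 · 0 · 2 · 0
1 · 3 · 2 · 2 · 3
0 · 2 · 1 · 3 · 3
3 · 1 · 3 · 3 · 0
0 · 3 · 1 · 2 · 1
[19] 1 · 3 · 0 · 2 · 0
1 · 3 · 2 · 2 · 3
0 · 2 · 1 · 3 · 3
3 · 1 · 3 · 3 · 1
0 · 3 · 1 · 2 · 1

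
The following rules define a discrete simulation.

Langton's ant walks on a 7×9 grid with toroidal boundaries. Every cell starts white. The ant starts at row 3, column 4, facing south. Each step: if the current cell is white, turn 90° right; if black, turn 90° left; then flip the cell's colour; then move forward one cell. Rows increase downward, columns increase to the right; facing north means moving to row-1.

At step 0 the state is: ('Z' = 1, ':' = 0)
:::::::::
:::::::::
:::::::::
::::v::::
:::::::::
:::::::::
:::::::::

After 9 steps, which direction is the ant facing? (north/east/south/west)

0) :::::::::
:::::::::
:::::::::
::::v::::
:::::::::
:::::::::
:::::::::
1) :::::::::
:::::::::
:::::::::
:::<Z::::
:::::::::
:::::::::
:::::::::
2) :::::::::
:::::::::
:::^:::::
:::ZZ::::
:::::::::
:::::::::
:::::::::
3) :::::::::
:::::::::
:::Z>::::
:::ZZ::::
:::::::::
:::::::::
:::::::::
4) :::::::::
:::::::::
:::ZZ::::
:::Zv::::
:::::::::
:::::::::
:::::::::
5) :::::::::
:::::::::
:::ZZ::::
:::Z:>:::
:::::::::
:::::::::
:::::::::
6) :::::::::
:::::::::
:::ZZ::::
:::Z:Z:::
:::::v:::
:::::::::
:::::::::
7) :::::::::
:::::::::
:::ZZ::::
:::Z:Z:::
::::<Z:::
:::::::::
:::::::::
8) :::::::::
:::::::::
:::ZZ::::
:::Z^Z:::
::::ZZ:::
:::::::::
:::::::::
9) :::::::::
:::::::::
:::ZZ::::
:::ZZ>:::
::::ZZ:::
:::::::::
:::::::::

east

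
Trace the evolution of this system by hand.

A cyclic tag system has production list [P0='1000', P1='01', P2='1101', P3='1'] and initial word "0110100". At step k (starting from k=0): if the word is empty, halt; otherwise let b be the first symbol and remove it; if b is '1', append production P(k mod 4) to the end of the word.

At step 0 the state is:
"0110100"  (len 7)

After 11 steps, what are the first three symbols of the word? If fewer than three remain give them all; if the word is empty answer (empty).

011

step 0: "0110100"  (len 7)
step 1: "110100"  (len 6)
step 2: "1010001"  (len 7)
step 3: "0100011101"  (len 10)
step 4: "100011101"  (len 9)
step 5: "000111011000"  (len 12)
step 6: "00111011000"  (len 11)
step 7: "0111011000"  (len 10)
step 8: "111011000"  (len 9)
step 9: "110110001000"  (len 12)
step 10: "1011000100001"  (len 13)
step 11: "0110001000011101"  (len 16)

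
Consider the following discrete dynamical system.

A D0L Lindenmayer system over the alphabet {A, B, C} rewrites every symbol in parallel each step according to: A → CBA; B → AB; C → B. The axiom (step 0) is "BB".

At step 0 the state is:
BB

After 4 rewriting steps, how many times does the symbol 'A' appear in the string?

step 0: BB
step 1: ABAB
step 2: CBAABCBAAB
step 3: BABCBACBAABBABCBACBAAB
step 4: ABCBAABBABCBABABCBACBAABABCBAABBABCBABABCBACBAAB

18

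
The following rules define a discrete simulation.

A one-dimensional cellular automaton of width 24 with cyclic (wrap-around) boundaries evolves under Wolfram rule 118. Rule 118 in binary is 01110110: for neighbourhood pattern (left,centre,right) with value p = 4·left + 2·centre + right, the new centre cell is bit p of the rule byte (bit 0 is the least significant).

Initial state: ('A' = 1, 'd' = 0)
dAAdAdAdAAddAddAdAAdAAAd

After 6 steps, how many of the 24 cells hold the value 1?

t=0: dAAdAdAdAAddAddAdAAdAAAd
t=1: AdAAAAAAdAAAAAAAAdAAddAA
t=2: AAdddddAAdddddddAAdAAAdd
t=3: dAAdddAdAAdddddAdAAddAAA
t=4: AdAAdAAAdAAdddAAAdAAAddA
t=5: AAdAAddAAdAAdAddAAddAAAd
t=6: dAAdAAAdAAdAAAAAdAAAddAA

17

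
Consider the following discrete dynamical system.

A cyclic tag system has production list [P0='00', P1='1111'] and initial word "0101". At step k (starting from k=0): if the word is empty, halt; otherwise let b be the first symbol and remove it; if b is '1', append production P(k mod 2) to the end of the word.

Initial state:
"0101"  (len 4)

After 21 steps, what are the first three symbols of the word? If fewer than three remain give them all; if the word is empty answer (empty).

0) "0101"  (len 4)
1) "101"  (len 3)
2) "011111"  (len 6)
3) "11111"  (len 5)
4) "11111111"  (len 8)
5) "111111100"  (len 9)
6) "111111001111"  (len 12)
7) "1111100111100"  (len 13)
8) "1111001111001111"  (len 16)
9) "11100111100111100"  (len 17)
10) "11001111001111001111"  (len 20)
11) "100111100111100111100"  (len 21)
12) "001111001111001111001111"  (len 24)
13) "01111001111001111001111"  (len 23)
14) "1111001111001111001111"  (len 22)
15) "11100111100111100111100"  (len 23)
16) "11001111001111001111001111"  (len 26)
17) "100111100111100111100111100"  (len 27)
18) "001111001111001111001111001111"  (len 30)
19) "01111001111001111001111001111"  (len 29)
20) "1111001111001111001111001111"  (len 28)
21) "11100111100111100111100111100"  (len 29)

111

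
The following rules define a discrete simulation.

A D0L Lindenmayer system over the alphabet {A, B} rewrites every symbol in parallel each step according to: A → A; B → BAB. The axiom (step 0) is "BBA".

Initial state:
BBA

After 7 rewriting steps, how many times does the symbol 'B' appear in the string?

256

step 0: BBA
step 1: BABBABA
step 2: BABABABBABABABA
step 3: BABABABABABABABBABABABABABABABA
step 4: BABABABABABABABABABABABABABABABBABABABABABABABABABABABABABABABA
step 5: BABABABABABABABABABABABABABABABABABABABABABABABABABABABABA…BABABABABABABABABABABABABABABABABABABABABABABABABABABABABA  (len 127)
step 6: BABABABABABABABABABABABABABABABABABABABABABABABABABABABABA…BABABABABABABABABABABABABABABABABABABABABABABABABABABABABA  (len 255)
step 7: BABABABABABABABABABABABABABABABABABABABABABABABABABABABABA…BABABABABABABABABABABABABABABABABABABABABABABABABABABABABA  (len 511)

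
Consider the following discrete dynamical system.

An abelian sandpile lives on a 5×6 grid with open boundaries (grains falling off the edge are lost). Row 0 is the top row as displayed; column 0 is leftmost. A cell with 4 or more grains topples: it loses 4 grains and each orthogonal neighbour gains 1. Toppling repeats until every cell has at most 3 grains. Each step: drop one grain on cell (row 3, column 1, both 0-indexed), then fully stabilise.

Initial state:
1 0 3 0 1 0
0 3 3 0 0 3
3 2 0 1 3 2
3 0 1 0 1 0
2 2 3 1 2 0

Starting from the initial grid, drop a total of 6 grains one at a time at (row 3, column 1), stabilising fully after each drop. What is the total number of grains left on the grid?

gen 0: 1 0 3 0 1 0
0 3 3 0 0 3
3 2 0 1 3 2
3 0 1 0 1 0
2 2 3 1 2 0
gen 1: 1 0 3 0 1 0
0 3 3 0 0 3
3 2 0 1 3 2
3 1 1 0 1 0
2 2 3 1 2 0
gen 2: 1 0 3 0 1 0
0 3 3 0 0 3
3 2 0 1 3 2
3 2 1 0 1 0
2 2 3 1 2 0
gen 3: 1 0 3 0 1 0
0 3 3 0 0 3
3 2 0 1 3 2
3 3 1 0 1 0
2 2 3 1 2 0
gen 4: 1 2 0 1 1 0
2 1 1 1 0 3
1 1 2 1 3 2
1 2 2 0 1 0
3 3 3 1 2 0
gen 5: 1 2 0 1 1 0
2 1 1 1 0 3
1 1 2 1 3 2
1 3 2 0 1 0
3 3 3 1 2 0
gen 6: 1 2 0 1 1 0
2 1 1 1 0 3
1 2 3 1 3 2
3 2 0 1 1 0
0 2 1 2 2 0

39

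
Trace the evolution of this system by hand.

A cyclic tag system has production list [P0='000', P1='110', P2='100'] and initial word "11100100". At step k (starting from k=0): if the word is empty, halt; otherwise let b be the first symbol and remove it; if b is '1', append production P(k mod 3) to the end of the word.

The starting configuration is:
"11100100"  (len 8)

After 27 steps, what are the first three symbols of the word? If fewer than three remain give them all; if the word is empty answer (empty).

[0] "11100100"  (len 8)
[1] "1100100000"  (len 10)
[2] "100100000110"  (len 12)
[3] "00100000110100"  (len 14)
[4] "0100000110100"  (len 13)
[5] "100000110100"  (len 12)
[6] "00000110100100"  (len 14)
[7] "0000110100100"  (len 13)
[8] "000110100100"  (len 12)
[9] "00110100100"  (len 11)
[10] "0110100100"  (len 10)
[11] "110100100"  (len 9)
[12] "10100100100"  (len 11)
[13] "0100100100000"  (len 13)
[14] "100100100000"  (len 12)
[15] "00100100000100"  (len 14)
[16] "0100100000100"  (len 13)
[17] "100100000100"  (len 12)
[18] "00100000100100"  (len 14)
[19] "0100000100100"  (len 13)
[20] "100000100100"  (len 12)
[21] "00000100100100"  (len 14)
[22] "0000100100100"  (len 13)
[23] "000100100100"  (len 12)
[24] "00100100100"  (len 11)
[25] "0100100100"  (len 10)
[26] "100100100"  (len 9)
[27] "00100100100"  (len 11)

001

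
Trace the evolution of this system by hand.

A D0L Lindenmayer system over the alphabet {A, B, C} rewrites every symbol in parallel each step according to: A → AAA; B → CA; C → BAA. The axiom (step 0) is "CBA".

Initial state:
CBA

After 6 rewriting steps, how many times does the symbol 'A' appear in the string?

1821

gen 0: CBA
gen 1: BAACAAAA
gen 2: CAAAAAAABAAAAAAAAAAAAAA
gen 3: BAAAAAAAAAAAAAAAAAAAAAAACAAAAAAAAAAAAAAAAAAAAAAAAAAAAAAAAAAAAAAAAAAA
gen 4: CAAAAAAAAAAAAAAAAAAAAAAAAAAAAAAAAAAAAAAAAAAAAAAAAAAAAAAAAA…AAAAAAAAAAAAAAAAAAAAAAAAAAAAAAAAAAAAAAAAAAAAAAAAAAAAAAAAAA  (len 203)
gen 5: BAAAAAAAAAAAAAAAAAAAAAAAAAAAAAAAAAAAAAAAAAAAAAAAAAAAAAAAAA…AAAAAAAAAAAAAAAAAAAAAAAAAAAAAAAAAAAAAAAAAAAAAAAAAAAAAAAAAA  (len 608)
gen 6: CAAAAAAAAAAAAAAAAAAAAAAAAAAAAAAAAAAAAAAAAAAAAAAAAAAAAAAAAA…AAAAAAAAAAAAAAAAAAAAAAAAAAAAAAAAAAAAAAAAAAAAAAAAAAAAAAAAAA  (len 1823)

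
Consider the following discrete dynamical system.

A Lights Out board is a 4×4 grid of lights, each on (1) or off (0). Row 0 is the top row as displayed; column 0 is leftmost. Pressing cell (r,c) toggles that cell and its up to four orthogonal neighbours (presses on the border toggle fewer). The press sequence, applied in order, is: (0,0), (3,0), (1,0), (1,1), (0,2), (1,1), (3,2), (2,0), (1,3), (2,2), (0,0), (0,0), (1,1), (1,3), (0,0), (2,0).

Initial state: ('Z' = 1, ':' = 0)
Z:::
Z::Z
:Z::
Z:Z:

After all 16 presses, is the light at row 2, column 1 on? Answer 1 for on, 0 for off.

1

k=0  Z:::
Z::Z
:Z::
Z:Z:
k=1  :Z::
:::Z
:Z::
Z:Z:
k=2  :Z::
:::Z
ZZ::
:ZZ:
k=3  ZZ::
ZZ:Z
:Z::
:ZZ:
k=4  Z:::
::ZZ
::::
:ZZ:
k=5  ZZZZ
:::Z
::::
:ZZ:
k=6  Z:ZZ
ZZZZ
:Z::
:ZZ:
k=7  Z:ZZ
ZZZZ
:ZZ:
:::Z
k=8  Z:ZZ
:ZZZ
Z:Z:
Z::Z
k=9  Z:Z:
:Z::
Z:ZZ
Z::Z
k=10  Z:Z:
:ZZ:
ZZ::
Z:ZZ
k=11  :ZZ:
ZZZ:
ZZ::
Z:ZZ
k=12  Z:Z:
:ZZ:
ZZ::
Z:ZZ
k=13  ZZZ:
Z:::
Z:::
Z:ZZ
k=14  ZZZZ
Z:ZZ
Z::Z
Z:ZZ
k=15  ::ZZ
::ZZ
Z::Z
Z:ZZ
k=16  ::ZZ
Z:ZZ
:Z:Z
::ZZ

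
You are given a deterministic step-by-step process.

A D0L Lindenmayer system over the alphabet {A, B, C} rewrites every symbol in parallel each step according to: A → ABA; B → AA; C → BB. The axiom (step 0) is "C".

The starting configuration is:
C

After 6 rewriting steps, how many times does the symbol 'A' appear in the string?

176

[0] C
[1] BB
[2] AAAA
[3] ABAABAABAABA
[4] ABAAAABAABAAAABAABAAAABAABAAAABA
[5] ABAAAABAABAABAABAAAABAABAAAABAABAABAABAAAABAABAAAABAABAABAABAAAABAABAAAABAABAABAABAAAABA
[6] ABAAAABAABAABAABAAAABAABAAAABAABAAAABAABAAAABAABAABAABAAAA…AAAABAABAABAABAAAABAABAAAABAABAAAABAABAAAABAABAABAABAAAABA  (len 240)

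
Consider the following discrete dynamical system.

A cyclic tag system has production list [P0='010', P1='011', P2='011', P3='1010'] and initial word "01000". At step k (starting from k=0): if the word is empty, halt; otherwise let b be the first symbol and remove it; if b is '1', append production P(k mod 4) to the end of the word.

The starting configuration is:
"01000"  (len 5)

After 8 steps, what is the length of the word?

[0] "01000"  (len 5)
[1] "1000"  (len 4)
[2] "000011"  (len 6)
[3] "00011"  (len 5)
[4] "0011"  (len 4)
[5] "011"  (len 3)
[6] "11"  (len 2)
[7] "1011"  (len 4)
[8] "0111010"  (len 7)

7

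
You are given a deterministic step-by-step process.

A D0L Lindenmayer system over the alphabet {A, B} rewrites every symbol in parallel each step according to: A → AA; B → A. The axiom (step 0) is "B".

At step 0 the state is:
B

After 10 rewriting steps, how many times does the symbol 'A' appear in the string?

k=0  B
k=1  A
k=2  AA
k=3  AAAA
k=4  AAAAAAAA
k=5  AAAAAAAAAAAAAAAA
k=6  AAAAAAAAAAAAAAAAAAAAAAAAAAAAAAAA
k=7  AAAAAAAAAAAAAAAAAAAAAAAAAAAAAAAAAAAAAAAAAAAAAAAAAAAAAAAAAAAAAAAA
k=8  AAAAAAAAAAAAAAAAAAAAAAAAAAAAAAAAAAAAAAAAAAAAAAAAAAAAAAAAAA…AAAAAAAAAAAAAAAAAAAAAAAAAAAAAAAAAAAAAAAAAAAAAAAAAAAAAAAAAA  (len 128)
k=9  AAAAAAAAAAAAAAAAAAAAAAAAAAAAAAAAAAAAAAAAAAAAAAAAAAAAAAAAAA…AAAAAAAAAAAAAAAAAAAAAAAAAAAAAAAAAAAAAAAAAAAAAAAAAAAAAAAAAA  (len 256)
k=10  AAAAAAAAAAAAAAAAAAAAAAAAAAAAAAAAAAAAAAAAAAAAAAAAAAAAAAAAAA…AAAAAAAAAAAAAAAAAAAAAAAAAAAAAAAAAAAAAAAAAAAAAAAAAAAAAAAAAA  (len 512)

512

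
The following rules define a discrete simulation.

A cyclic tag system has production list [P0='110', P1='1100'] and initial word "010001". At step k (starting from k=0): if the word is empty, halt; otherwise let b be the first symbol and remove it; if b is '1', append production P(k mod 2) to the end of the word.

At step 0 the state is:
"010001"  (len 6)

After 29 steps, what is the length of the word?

30

gen 0: "010001"  (len 6)
gen 1: "10001"  (len 5)
gen 2: "00011100"  (len 8)
gen 3: "0011100"  (len 7)
gen 4: "011100"  (len 6)
gen 5: "11100"  (len 5)
gen 6: "11001100"  (len 8)
gen 7: "1001100110"  (len 10)
gen 8: "0011001101100"  (len 13)
gen 9: "011001101100"  (len 12)
gen 10: "11001101100"  (len 11)
gen 11: "1001101100110"  (len 13)
gen 12: "0011011001101100"  (len 16)
gen 13: "011011001101100"  (len 15)
gen 14: "11011001101100"  (len 14)
gen 15: "1011001101100110"  (len 16)
gen 16: "0110011011001101100"  (len 19)
gen 17: "110011011001101100"  (len 18)
gen 18: "100110110011011001100"  (len 21)
gen 19: "00110110011011001100110"  (len 23)
gen 20: "0110110011011001100110"  (len 22)
gen 21: "110110011011001100110"  (len 21)
gen 22: "101100110110011001101100"  (len 24)
gen 23: "01100110110011001101100110"  (len 26)
gen 24: "1100110110011001101100110"  (len 25)
gen 25: "100110110011001101100110110"  (len 27)
gen 26: "001101100110011011001101101100"  (len 30)
gen 27: "01101100110011011001101101100"  (len 29)
gen 28: "1101100110011011001101101100"  (len 28)
gen 29: "101100110011011001101101100110"  (len 30)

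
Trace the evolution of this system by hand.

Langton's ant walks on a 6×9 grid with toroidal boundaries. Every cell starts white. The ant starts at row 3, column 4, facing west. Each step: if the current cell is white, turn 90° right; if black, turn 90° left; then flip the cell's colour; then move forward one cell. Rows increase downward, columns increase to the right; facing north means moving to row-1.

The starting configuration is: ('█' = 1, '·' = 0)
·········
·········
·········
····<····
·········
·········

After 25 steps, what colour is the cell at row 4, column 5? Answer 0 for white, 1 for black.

[0] ·········
·········
·········
····<····
·········
·········
[1] ·········
·········
····^····
····█····
·········
·········
[2] ·········
·········
····█>···
····█····
·········
·········
[3] ·········
·········
····██···
····█v···
·········
·········
[4] ·········
·········
····██···
····<█···
·········
·········
[5] ·········
·········
····██···
·····█···
····v····
·········
[6] ·········
·········
····██···
·····█···
···<█····
·········
[7] ·········
·········
····██···
···^·█···
···██····
·········
[8] ·········
·········
····██···
···█>█···
···██····
·········
[9] ·········
·········
····██···
···███···
···█v····
·········
[10] ·········
·········
····██···
···███···
···█·>···
·········
[11] ·········
·········
····██···
···███···
···█·█···
·····v···
[12] ·········
·········
····██···
···███···
···█·█···
····<█···
[13] ·········
·········
····██···
···███···
···█^█···
····██···
[14] ·········
·········
····██···
···███···
···██>···
····██···
[15] ·········
·········
····██···
···██^···
···██····
····██···
[16] ·········
·········
····██···
···█<····
···██····
····██···
[17] ·········
·········
····██···
···█·····
···█v····
····██···
[18] ·········
·········
····██···
···█·····
···█·>···
····██···
[19] ·········
·········
····██···
···█·····
···█·█···
····█v···
[20] ·········
·········
····██···
···█·····
···█·█···
····█·>··
[21] ······v··
·········
····██···
···█·····
···█·█···
····█·█··
[22] ·····<█··
·········
····██···
···█·····
···█·█···
····█·█··
[23] ·····██··
·········
····██···
···█·····
···█·█···
····█^█··
[24] ·····██··
·········
····██···
···█·····
···█·█···
····██>··
[25] ·····██··
·········
····██···
···█·····
···█·█^··
····██···

1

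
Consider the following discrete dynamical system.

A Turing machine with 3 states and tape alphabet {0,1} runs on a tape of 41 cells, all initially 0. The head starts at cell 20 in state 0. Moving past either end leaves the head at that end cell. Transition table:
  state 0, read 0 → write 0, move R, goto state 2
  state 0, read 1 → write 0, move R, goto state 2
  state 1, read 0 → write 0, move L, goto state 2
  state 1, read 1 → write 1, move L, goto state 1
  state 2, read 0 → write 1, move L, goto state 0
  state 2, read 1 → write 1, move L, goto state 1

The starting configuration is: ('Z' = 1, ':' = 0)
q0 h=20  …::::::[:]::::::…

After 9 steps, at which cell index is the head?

k=0  q0 h=20  …::::::[:]::::::…
k=1  q2 h=21  …::::::[:]::::::…
k=2  q0 h=20  …::::::[:]Z:::::…
k=3  q2 h=21  …::::::[Z]::::::…
k=4  q1 h=20  …::::::[:]Z:::::…
k=5  q2 h=19  …::::::[:]:Z::::…
k=6  q0 h=18  …::::::[:]Z:Z:::…
k=7  q2 h=19  …::::::[Z]:Z::::…
k=8  q1 h=18  …::::::[:]Z:Z:::…
k=9  q2 h=17  …::::::[:]:Z:Z::…

17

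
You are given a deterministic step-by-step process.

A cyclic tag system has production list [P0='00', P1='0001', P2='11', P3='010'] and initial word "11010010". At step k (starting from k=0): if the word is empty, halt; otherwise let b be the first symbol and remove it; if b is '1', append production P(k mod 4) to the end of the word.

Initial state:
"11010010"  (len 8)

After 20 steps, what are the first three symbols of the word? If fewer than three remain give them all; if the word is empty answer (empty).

t=0: "11010010"  (len 8)
t=1: "101001000"  (len 9)
t=2: "010010000001"  (len 12)
t=3: "10010000001"  (len 11)
t=4: "0010000001010"  (len 13)
t=5: "010000001010"  (len 12)
t=6: "10000001010"  (len 11)
t=7: "000000101011"  (len 12)
t=8: "00000101011"  (len 11)
t=9: "0000101011"  (len 10)
t=10: "000101011"  (len 9)
t=11: "00101011"  (len 8)
t=12: "0101011"  (len 7)
t=13: "101011"  (len 6)
t=14: "010110001"  (len 9)
t=15: "10110001"  (len 8)
t=16: "0110001010"  (len 10)
t=17: "110001010"  (len 9)
t=18: "100010100001"  (len 12)
t=19: "0001010000111"  (len 13)
t=20: "001010000111"  (len 12)

001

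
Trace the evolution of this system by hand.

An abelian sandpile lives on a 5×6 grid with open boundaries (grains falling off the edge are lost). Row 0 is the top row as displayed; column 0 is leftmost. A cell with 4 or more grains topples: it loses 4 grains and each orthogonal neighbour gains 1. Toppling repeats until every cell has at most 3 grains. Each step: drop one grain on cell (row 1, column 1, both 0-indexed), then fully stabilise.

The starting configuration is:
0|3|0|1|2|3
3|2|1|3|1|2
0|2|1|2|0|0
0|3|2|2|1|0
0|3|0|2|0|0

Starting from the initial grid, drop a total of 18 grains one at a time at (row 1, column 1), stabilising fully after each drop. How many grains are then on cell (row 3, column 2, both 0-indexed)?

3

t=0: 0|3|0|1|2|3
3|2|1|3|1|2
0|2|1|2|0|0
0|3|2|2|1|0
0|3|0|2|0|0
t=1: 0|3|0|1|2|3
3|3|1|3|1|2
0|2|1|2|0|0
0|3|2|2|1|0
0|3|0|2|0|0
t=2: 2|0|1|1|2|3
0|2|2|3|1|2
1|3|1|2|0|0
0|3|2|2|1|0
0|3|0|2|0|0
t=3: 2|0|1|1|2|3
0|3|2|3|1|2
1|3|1|2|0|0
0|3|2|2|1|0
0|3|0|2|0|0
t=4: 2|1|1|1|2|3
1|1|3|3|1|2
2|1|2|2|0|0
1|1|3|2|1|0
1|0|1|2|0|0
t=5: 2|1|1|1|2|3
1|2|3|3|1|2
2|1|2|2|0|0
1|1|3|2|1|0
1|0|1|2|0|0
t=6: 2|1|1|1|2|3
1|3|3|3|1|2
2|1|2|2|0|0
1|1|3|2|1|0
1|0|1|2|0|0
t=7: 2|2|2|2|2|3
2|1|1|0|2|2
2|2|3|3|0|0
1|1|3|2|1|0
1|0|1|2|0|0
t=8: 2|2|2|2|2|3
2|2|1|0|2|2
2|2|3|3|0|0
1|1|3|2|1|0
1|0|1|2|0|0
t=9: 2|2|2|2|2|3
2|3|1|0|2|2
2|2|3|3|0|0
1|1|3|2|1|0
1|0|1|2|0|0
t=10: 2|3|2|2|2|3
3|0|2|0|2|2
2|3|3|3|0|0
1|1|3|2|1|0
1|0|1|2|0|0
t=11: 2|3|2|2|2|3
3|1|2|0|2|2
2|3|3|3|0|0
1|1|3|2|1|0
1|0|1|2|0|0
t=12: 2|3|2|2|2|3
3|2|2|0|2|2
2|3|3|3|0|0
1|1|3|2|1|0
1|0|1|2|0|0
t=13: 2|3|2|2|2|3
3|3|2|0|2|2
2|3|3|3|0|0
1|1|3|2|1|0
1|0|1|2|0|0
t=14: 0|3|0|3|2|3
3|0|2|2|2|2
0|3|3|1|1|0
2|3|1|0|2|0
1|0|2|3|0|0
t=15: 0|3|0|3|2|3
3|1|2|2|2|2
0|3|3|1|1|0
2|3|1|0|2|0
1|0|2|3|0|0
t=16: 0|3|0|3|2|3
3|2|2|2|2|2
0|3|3|1|1|0
2|3|1|0|2|0
1|0|2|3|0|0
t=17: 0|3|0|3|2|3
3|3|2|2|2|2
0|3|3|1|1|0
2|3|1|0|2|0
1|0|2|3|0|0
t=18: 2|1|2|3|2|3
1|0|1|3|2|2
2|3|1|2|1|0
3|0|3|0|2|0
1|1|2|3|0|0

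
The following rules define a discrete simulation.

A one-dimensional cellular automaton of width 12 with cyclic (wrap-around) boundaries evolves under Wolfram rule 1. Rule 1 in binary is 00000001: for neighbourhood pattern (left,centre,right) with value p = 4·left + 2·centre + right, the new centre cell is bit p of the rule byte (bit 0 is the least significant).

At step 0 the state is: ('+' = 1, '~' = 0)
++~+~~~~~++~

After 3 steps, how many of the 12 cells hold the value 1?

gen 0: ++~+~~~~~++~
gen 1: ~~~~~+++~~~~
gen 2: ++++~~~~~+++
gen 3: ~~~~~+++~~~~

3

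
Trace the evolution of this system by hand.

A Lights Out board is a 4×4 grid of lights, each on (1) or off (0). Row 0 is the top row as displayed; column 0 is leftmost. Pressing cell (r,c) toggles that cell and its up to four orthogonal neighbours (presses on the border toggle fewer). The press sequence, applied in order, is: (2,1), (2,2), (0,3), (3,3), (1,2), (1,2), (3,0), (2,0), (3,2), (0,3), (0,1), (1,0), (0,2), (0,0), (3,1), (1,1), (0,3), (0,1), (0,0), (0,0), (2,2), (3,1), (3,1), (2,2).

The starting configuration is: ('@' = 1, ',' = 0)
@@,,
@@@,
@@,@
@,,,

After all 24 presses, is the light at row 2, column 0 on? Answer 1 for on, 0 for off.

1

0) @@,,
@@@,
@@,@
@,,,
1) @@,,
@,@,
,,@@
@@,,
2) @@,,
@,,,
,@,,
@@@,
3) @@@@
@,,@
,@,,
@@@,
4) @@@@
@,,@
,@,@
@@,@
5) @@,@
@@@,
,@@@
@@,@
6) @@@@
@,,@
,@,@
@@,@
7) @@@@
@,,@
@@,@
,,,@
8) @@@@
,,,@
,,,@
@,,@
9) @@@@
,,,@
,,@@
@@@,
10) @@,,
,,,,
,,@@
@@@,
11) ,,@,
,@,,
,,@@
@@@,
12) @,@,
@,,,
@,@@
@@@,
13) @@,@
@,@,
@,@@
@@@,
14) ,,,@
,,@,
@,@@
@@@,
15) ,,,@
,,@,
@@@@
,,,,
16) ,@,@
@@,,
@,@@
,,,,
17) ,@@,
@@,@
@,@@
,,,,
18) @,,,
@,,@
@,@@
,,,,
19) ,@,,
,,,@
@,@@
,,,,
20) @,,,
@,,@
@,@@
,,,,
21) @,,,
@,@@
@@,,
,,@,
22) @,,,
@,@@
@,,,
@@,,
23) @,,,
@,@@
@@,,
,,@,
24) @,,,
@,,@
@,@@
,,,,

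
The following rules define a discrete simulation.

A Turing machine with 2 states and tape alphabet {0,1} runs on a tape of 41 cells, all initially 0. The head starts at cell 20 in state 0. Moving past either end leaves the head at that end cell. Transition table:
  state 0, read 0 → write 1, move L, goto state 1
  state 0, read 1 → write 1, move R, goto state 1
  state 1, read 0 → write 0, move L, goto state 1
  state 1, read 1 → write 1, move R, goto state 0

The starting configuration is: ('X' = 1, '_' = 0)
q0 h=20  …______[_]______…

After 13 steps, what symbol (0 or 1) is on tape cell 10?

step 0: q0 h=20  …______[_]______…
step 1: q1 h=19  …______[_]X_____…
step 2: q1 h=18  …______[_]_X____…
step 3: q1 h=17  …______[_]__X___…
step 4: q1 h=16  …______[_]___X__…
step 5: q1 h=15  …______[_]____X_…
step 6: q1 h=14  …______[_]_____X…
step 7: q1 h=13  …______[_]______…
step 8: q1 h=12  …______[_]______…
step 9: q1 h=11  …______[_]______…
step 10: q1 h=10  …______[_]______…
step 11: q1 h= 9  …______[_]______…
step 12: q1 h= 8  …______[_]______…
step 13: q1 h= 7  …______[_]______…

0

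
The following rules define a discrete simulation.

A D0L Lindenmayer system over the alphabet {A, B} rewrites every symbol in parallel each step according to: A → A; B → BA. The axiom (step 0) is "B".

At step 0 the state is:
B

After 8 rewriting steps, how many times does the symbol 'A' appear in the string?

8

0) B
1) BA
2) BAA
3) BAAA
4) BAAAA
5) BAAAAA
6) BAAAAAA
7) BAAAAAAA
8) BAAAAAAAA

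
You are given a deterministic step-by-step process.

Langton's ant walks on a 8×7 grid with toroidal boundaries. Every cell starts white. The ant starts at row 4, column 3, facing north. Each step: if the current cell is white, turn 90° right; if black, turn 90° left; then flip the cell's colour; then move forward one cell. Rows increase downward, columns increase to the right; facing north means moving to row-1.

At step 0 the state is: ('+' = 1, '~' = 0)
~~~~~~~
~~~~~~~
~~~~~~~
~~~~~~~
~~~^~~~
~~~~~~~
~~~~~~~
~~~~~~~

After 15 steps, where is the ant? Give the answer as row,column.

5,3

[0] ~~~~~~~
~~~~~~~
~~~~~~~
~~~~~~~
~~~^~~~
~~~~~~~
~~~~~~~
~~~~~~~
[1] ~~~~~~~
~~~~~~~
~~~~~~~
~~~~~~~
~~~+>~~
~~~~~~~
~~~~~~~
~~~~~~~
[2] ~~~~~~~
~~~~~~~
~~~~~~~
~~~~~~~
~~~++~~
~~~~v~~
~~~~~~~
~~~~~~~
[3] ~~~~~~~
~~~~~~~
~~~~~~~
~~~~~~~
~~~++~~
~~~<+~~
~~~~~~~
~~~~~~~
[4] ~~~~~~~
~~~~~~~
~~~~~~~
~~~~~~~
~~~^+~~
~~~++~~
~~~~~~~
~~~~~~~
[5] ~~~~~~~
~~~~~~~
~~~~~~~
~~~~~~~
~~<~+~~
~~~++~~
~~~~~~~
~~~~~~~
[6] ~~~~~~~
~~~~~~~
~~~~~~~
~~^~~~~
~~+~+~~
~~~++~~
~~~~~~~
~~~~~~~
[7] ~~~~~~~
~~~~~~~
~~~~~~~
~~+>~~~
~~+~+~~
~~~++~~
~~~~~~~
~~~~~~~
[8] ~~~~~~~
~~~~~~~
~~~~~~~
~~++~~~
~~+v+~~
~~~++~~
~~~~~~~
~~~~~~~
[9] ~~~~~~~
~~~~~~~
~~~~~~~
~~++~~~
~~<++~~
~~~++~~
~~~~~~~
~~~~~~~
[10] ~~~~~~~
~~~~~~~
~~~~~~~
~~++~~~
~~~++~~
~~v++~~
~~~~~~~
~~~~~~~
[11] ~~~~~~~
~~~~~~~
~~~~~~~
~~++~~~
~~~++~~
~<+++~~
~~~~~~~
~~~~~~~
[12] ~~~~~~~
~~~~~~~
~~~~~~~
~~++~~~
~^~++~~
~++++~~
~~~~~~~
~~~~~~~
[13] ~~~~~~~
~~~~~~~
~~~~~~~
~~++~~~
~+>++~~
~++++~~
~~~~~~~
~~~~~~~
[14] ~~~~~~~
~~~~~~~
~~~~~~~
~~++~~~
~++++~~
~+v++~~
~~~~~~~
~~~~~~~
[15] ~~~~~~~
~~~~~~~
~~~~~~~
~~++~~~
~++++~~
~+~>+~~
~~~~~~~
~~~~~~~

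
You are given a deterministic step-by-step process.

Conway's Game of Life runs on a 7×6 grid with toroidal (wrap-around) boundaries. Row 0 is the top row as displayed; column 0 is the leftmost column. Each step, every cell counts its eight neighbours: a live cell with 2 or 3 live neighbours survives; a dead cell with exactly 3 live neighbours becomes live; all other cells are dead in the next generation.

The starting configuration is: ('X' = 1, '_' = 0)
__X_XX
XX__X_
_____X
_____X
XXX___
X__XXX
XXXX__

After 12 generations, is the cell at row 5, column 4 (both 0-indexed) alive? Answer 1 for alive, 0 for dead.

gen 0: __X_XX
XX__X_
_____X
_____X
XXX___
X__XXX
XXXX__
gen 1: ____X_
XX_XX_
____XX
_X___X
_XXX__
____X_
______
gen 2: ___XXX
X__X__
_XXX__
_X_X_X
XXXXX_
__XX__
______
gen 3: ___XXX
XX___X
_X_X__
_____X
X____X
____X_
__X___
gen 4: _XXXXX
_X_X_X
_XX_XX
____XX
X___XX
_____X
_____X
gen 5: _X_X_X
______
_XX___
_X____
X_____
______
__XX_X
gen 6: X__X__
XX____
_XX___
XXX___
______
______
X_XX__
gen 7: X__X_X
X_____
______
X_X___
_X____
______
_XXX__
gen 8: X__XXX
X____X
_X____
_X____
_X____
_X____
XXXXX_
gen 9: ______
_X____
_X____
XXX___
XXX___
___X__
______
gen 10: ______
______
______
______
X__X__
_XX___
______
gen 11: ______
______
______
______
_XX___
_XX___
______
gen 12: ______
______
______
______
_XX___
_XX___
______

0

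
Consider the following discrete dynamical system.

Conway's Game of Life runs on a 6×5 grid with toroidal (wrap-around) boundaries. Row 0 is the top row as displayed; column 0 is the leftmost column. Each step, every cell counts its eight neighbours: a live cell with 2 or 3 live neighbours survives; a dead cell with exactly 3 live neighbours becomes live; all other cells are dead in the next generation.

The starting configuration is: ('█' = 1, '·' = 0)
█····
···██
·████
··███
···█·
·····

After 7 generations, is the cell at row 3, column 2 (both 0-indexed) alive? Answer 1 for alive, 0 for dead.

0

0) █····
···██
·████
··███
···█·
·····
1) ····█
·█···
·█···
██···
··███
·····
2) ·····
█····
·██··
██·██
█████
····█
3) ·····
·█···
··██·
·····
·····
·██·█
4) ███··
··█··
··█··
·····
·····
·····
5) ·██··
··██·
·····
·····
·····
·█···
6) ·█·█·
·███·
·····
·····
·····
·██··
7) █··█·
·█·█·
··█··
·····
·····
·██··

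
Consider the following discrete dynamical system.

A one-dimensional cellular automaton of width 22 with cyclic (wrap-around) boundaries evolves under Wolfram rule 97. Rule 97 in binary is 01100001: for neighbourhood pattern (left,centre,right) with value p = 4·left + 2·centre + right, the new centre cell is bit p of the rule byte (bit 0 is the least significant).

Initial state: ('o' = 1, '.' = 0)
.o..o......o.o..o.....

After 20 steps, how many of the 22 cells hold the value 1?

[0] .o..o......o.o..o.....
[1] ......oooo..o.....oooo
[2] .oooo....o....ooo....o
[3] o...o.oo...oo...o.oo..
[4] ..o..o.o.o..o.o..o.o..
[5] o.....o.o....o....o..o
[6] o.ooo..o..oo...oo.....
[7] .o..o......o.o..o.ooo.
[8] ......oooo..o....o..o.
[9] ooooo....o....oo......
[10] ....o.oo...oo..o.oooo.
[11] ooo..o.o.o..o...o...o.
[12] ..o...o.o.....o...o..o
[13] ....o..o..ooo...o.....
[14] ooo.........o.o...oooo
[15] ..o.ooooooo..o..o.....
[16] o..o......o.......oooo
[17] o....oooo...ooooo.....
[18] ..oo....o.o.....o.ooo.
[19] o..o.oo..o..ooo..o..o.
[20] ....o.o.......o......o

4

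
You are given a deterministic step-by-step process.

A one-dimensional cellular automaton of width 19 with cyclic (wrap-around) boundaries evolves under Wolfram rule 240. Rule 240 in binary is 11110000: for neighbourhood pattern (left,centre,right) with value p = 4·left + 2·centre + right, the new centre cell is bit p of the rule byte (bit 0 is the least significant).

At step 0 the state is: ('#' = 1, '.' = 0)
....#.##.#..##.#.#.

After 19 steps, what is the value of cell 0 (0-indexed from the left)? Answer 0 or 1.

0

step 0: ....#.##.#..##.#.#.
step 1: .....#.##.#..##.#.#
step 2: #.....#.##.#..##.#.
step 3: .#.....#.##.#..##.#
step 4: #.#.....#.##.#..##.
step 5: .#.#.....#.##.#..##
step 6: #.#.#.....#.##.#..#
step 7: ##.#.#.....#.##.#..
step 8: .##.#.#.....#.##.#.
step 9: ..##.#.#.....#.##.#
step 10: #..##.#.#.....#.##.
step 11: .#..##.#.#.....#.##
step 12: #.#..##.#.#.....#.#
step 13: ##.#..##.#.#.....#.
step 14: .##.#..##.#.#.....#
step 15: #.##.#..##.#.#.....
step 16: .#.##.#..##.#.#....
step 17: ..#.##.#..##.#.#...
step 18: ...#.##.#..##.#.#..
step 19: ....#.##.#..##.#.#.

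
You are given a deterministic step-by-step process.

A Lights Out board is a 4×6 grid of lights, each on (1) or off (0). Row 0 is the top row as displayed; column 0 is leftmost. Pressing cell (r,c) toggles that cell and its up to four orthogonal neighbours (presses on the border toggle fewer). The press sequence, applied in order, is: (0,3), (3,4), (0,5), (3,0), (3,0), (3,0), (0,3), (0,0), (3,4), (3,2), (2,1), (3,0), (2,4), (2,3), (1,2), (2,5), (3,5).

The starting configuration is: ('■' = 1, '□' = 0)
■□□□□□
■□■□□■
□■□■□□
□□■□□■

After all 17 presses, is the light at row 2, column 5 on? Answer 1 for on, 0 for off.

1

0) ■□□□□□
■□■□□■
□■□■□□
□□■□□■
1) ■□■■■□
■□■■□■
□■□■□□
□□■□□■
2) ■□■■■□
■□■■□■
□■□■■□
□□■■■□
3) ■□■■□■
■□■■□□
□■□■■□
□□■■■□
4) ■□■■□■
■□■■□□
■■□■■□
■■■■■□
5) ■□■■□■
■□■■□□
□■□■■□
□□■■■□
6) ■□■■□■
■□■■□□
■■□■■□
■■■■■□
7) ■□□□■■
■□■□□□
■■□■■□
■■■■■□
8) □■□□■■
□□■□□□
■■□■■□
■■■■■□
9) □■□□■■
□□■□□□
■■□■□□
■■■□□■
10) □■□□■■
□□■□□□
■■■■□□
■□□■□■
11) □■□□■■
□■■□□□
□□□■□□
■■□■□■
12) □■□□■■
□■■□□□
■□□■□□
□□□■□■
13) □■□□■■
□■■□■□
■□□□■■
□□□■■■
14) □■□□■■
□■■■■□
■□■■□■
□□□□■■
15) □■■□■■
□□□□■□
■□□■□■
□□□□■■
16) □■■□■■
□□□□■■
■□□■■□
□□□□■□
17) □■■□■■
□□□□■■
■□□■■■
□□□□□■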